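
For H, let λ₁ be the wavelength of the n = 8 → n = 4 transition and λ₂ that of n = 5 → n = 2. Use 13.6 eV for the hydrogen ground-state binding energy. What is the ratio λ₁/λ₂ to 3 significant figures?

4.48

λ ∝ 1/ΔE ∝ 1/(1/n_f² − 1/n_i²), and the Z² and hc factors cancel in the ratio.
λ₁/λ₂ = (1/2² − 1/5²)/(1/4² − 1/8²) = 0.2100/0.04688 = 4.48.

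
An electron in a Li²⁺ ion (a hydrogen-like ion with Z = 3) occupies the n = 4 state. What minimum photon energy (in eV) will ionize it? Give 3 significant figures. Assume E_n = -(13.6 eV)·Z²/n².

7.65 eV

E_n = −13.6 Z²/n² = −122.4/n² eV for Z = 3.
E_4 = −122.4/16 = −7.65 eV, so ionization (to E = 0) requires 7.65 eV.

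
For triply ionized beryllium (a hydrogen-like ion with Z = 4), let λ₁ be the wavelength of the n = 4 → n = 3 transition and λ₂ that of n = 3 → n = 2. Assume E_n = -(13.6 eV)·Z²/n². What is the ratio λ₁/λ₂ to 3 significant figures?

λ ∝ 1/ΔE ∝ 1/(1/n_f² − 1/n_i²), and the Z² and hc factors cancel in the ratio.
λ₁/λ₂ = (1/2² − 1/3²)/(1/3² − 1/4²) = 0.1389/0.04861 = 2.86.

2.86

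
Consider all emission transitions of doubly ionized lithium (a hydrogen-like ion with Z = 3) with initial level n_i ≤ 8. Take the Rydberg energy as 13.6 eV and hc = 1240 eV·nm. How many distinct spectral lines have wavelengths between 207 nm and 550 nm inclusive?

7

Enumerate all n_i → n_f pairs with 1 ≤ n_f < n_i ≤ 8 and compute λ = 1240 / [13.6·9·(1/n_f² − 1/n_i²)].
Lines falling in [207, 550] nm: 4→3 (208.4 nm), 8→4 (216.1 nm), 7→4 (240.7 nm), 6→4 (291.8 nm), 8→5 (415.6 nm), 5→4 (450.3 nm), 7→5 (517.1 nm).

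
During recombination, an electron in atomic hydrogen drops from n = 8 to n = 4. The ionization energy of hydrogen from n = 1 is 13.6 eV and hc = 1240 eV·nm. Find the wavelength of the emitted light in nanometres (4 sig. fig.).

ΔE = 13.60 × (1/4² − 1/8²) = 13.60 × 0.04688 = 0.6375 eV.
λ = hc/ΔE = 1240 / 0.6375 = 1945 nm.

1945 nm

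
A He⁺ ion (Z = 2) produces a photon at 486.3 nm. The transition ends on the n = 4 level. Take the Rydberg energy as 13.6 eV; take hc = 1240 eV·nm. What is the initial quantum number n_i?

The photon energy is ΔE = hc/λ = 1240 / 486.3 = 2.550 eV.
With Z = 2, ΔE = 54.40 × (1/n_f² − 1/n_i²), so 1/n_f² − 1/n_i² = 0.04687.
With n_f = 4: 1/n_i² = 1/16 − 0.04687 = 0.01563, so n_i ≈ 8.00.

n_i = 8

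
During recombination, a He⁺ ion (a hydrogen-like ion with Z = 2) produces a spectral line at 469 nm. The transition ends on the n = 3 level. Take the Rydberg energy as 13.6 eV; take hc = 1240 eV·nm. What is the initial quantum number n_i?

The photon energy is ΔE = hc/λ = 1240 / 469 = 2.644 eV.
With Z = 2, ΔE = 54.40 × (1/n_f² − 1/n_i²), so 1/n_f² − 1/n_i² = 0.04860.
With n_f = 3: 1/n_i² = 1/9 − 0.04860 = 0.06251, so n_i ≈ 4.00.

n_i = 4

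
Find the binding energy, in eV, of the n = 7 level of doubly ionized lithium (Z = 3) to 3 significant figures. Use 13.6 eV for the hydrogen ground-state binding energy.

E_n = −13.6 Z²/n² = −122.4/n² eV for Z = 3.
E_7 = −122.4/49 = −2.50 eV, so ionization (to E = 0) requires 2.50 eV.

2.50 eV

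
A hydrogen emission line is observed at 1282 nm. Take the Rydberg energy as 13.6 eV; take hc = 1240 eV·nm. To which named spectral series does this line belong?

Paschen

ΔE = 1240/1282 = 0.9672 eV.
This matches 13.6 × (1/3² − 1/5²), so n_f = 3: the Paschen series.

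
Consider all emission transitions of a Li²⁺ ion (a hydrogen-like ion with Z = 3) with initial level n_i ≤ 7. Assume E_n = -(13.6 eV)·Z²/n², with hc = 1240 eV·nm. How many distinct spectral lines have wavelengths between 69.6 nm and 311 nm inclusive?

Enumerate all n_i → n_f pairs with 1 ≤ n_f < n_i ≤ 7 and compute λ = 1240 / [13.6·9·(1/n_f² − 1/n_i²)].
Lines falling in [69.6, 311] nm: 3→2 (72.94 nm), 7→3 (111.7 nm), 6→3 (121.6 nm), 5→3 (142.5 nm), 4→3 (208.4 nm), 7→4 (240.7 nm), 6→4 (291.8 nm).

7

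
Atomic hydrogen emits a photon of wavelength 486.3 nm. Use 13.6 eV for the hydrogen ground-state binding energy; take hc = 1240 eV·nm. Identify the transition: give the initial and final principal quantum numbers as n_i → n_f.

The photon energy is ΔE = hc/λ = 1240 / 486.3 = 2.550 eV.
With Z = 1, ΔE = 13.60 × (1/n_f² − 1/n_i²), so 1/n_f² − 1/n_i² = 0.1875.
Trying n_f = 2 gives 1/n_i² = 0.06251, i.e. n_i ≈ 4; this pair matches.

n_i = 4, n_f = 2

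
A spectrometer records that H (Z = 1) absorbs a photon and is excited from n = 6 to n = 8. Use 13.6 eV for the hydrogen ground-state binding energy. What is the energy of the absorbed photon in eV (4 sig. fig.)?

0.1653 eV

E_8 = −13.60/64 = −0.2125 eV and E_6 = −13.60/36 = −0.3778 eV.
The photon energy is |E_8 − E_6| = 0.1653 eV.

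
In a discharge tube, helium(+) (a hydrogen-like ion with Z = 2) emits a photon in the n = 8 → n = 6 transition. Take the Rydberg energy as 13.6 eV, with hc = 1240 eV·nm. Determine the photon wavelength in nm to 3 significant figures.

For Z = 2 the level energies scale as Z², so the effective Rydberg energy is 13.6 × 4 = 54.40 eV.
ΔE = 54.40 × (1/6² − 1/8²) = 54.40 × 0.01215 = 0.6611 eV.
λ = hc/ΔE = 1240 / 0.6611 = 1880 nm.

1880 nm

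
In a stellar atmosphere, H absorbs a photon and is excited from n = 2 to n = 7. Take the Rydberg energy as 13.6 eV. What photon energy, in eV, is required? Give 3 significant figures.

3.12 eV

E_7 = −13.60/49 = −0.2776 eV and E_2 = −13.60/4 = −3.400 eV.
The photon energy is |E_7 − E_2| = 3.12 eV.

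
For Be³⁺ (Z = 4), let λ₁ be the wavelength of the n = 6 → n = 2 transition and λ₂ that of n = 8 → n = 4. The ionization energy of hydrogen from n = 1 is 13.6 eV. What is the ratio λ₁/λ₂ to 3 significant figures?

0.211

λ ∝ 1/ΔE ∝ 1/(1/n_f² − 1/n_i²), and the Z² and hc factors cancel in the ratio.
λ₁/λ₂ = (1/4² − 1/8²)/(1/2² − 1/6²) = 0.04688/0.2222 = 0.211.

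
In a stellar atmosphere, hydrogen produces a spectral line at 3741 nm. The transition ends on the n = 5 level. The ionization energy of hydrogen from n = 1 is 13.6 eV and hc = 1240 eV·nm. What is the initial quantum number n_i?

The photon energy is ΔE = hc/λ = 1240 / 3741 = 0.3315 eV.
With Z = 1, ΔE = 13.60 × (1/n_f² − 1/n_i²), so 1/n_f² − 1/n_i² = 0.02437.
With n_f = 5: 1/n_i² = 1/25 − 0.02437 = 0.01563, so n_i ≈ 8.00.

n_i = 8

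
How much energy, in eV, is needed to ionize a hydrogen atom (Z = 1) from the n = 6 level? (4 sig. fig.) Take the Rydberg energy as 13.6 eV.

0.3778 eV

E_6 = −13.60/36 = −0.3778 eV, so ionization (to E = 0) requires 0.3778 eV.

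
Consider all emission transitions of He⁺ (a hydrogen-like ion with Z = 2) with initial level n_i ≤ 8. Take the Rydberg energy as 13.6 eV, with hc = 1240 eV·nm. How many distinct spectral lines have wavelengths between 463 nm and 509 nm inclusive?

2

Enumerate all n_i → n_f pairs with 1 ≤ n_f < n_i ≤ 8 and compute λ = 1240 / [13.6·4·(1/n_f² − 1/n_i²)].
Lines falling in [463, 509] nm: 4→3 (468.9 nm), 8→4 (486.3 nm).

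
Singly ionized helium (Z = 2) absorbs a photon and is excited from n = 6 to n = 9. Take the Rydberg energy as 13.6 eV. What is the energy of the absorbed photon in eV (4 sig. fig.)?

0.8395 eV

The Bohr energies scale as Z², so for Z = 2: E_n = −54.40/n² eV.
E_9 = −54.40/81 = −0.6716 eV and E_6 = −54.40/36 = −1.511 eV.
The photon energy is |E_9 − E_6| = 0.8395 eV.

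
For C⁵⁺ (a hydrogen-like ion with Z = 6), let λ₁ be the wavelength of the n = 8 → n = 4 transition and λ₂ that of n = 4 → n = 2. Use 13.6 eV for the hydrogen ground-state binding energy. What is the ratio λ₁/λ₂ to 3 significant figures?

4.00

λ ∝ 1/ΔE ∝ 1/(1/n_f² − 1/n_i²), and the Z² and hc factors cancel in the ratio.
λ₁/λ₂ = (1/2² − 1/4²)/(1/4² − 1/8²) = 0.1875/0.04688 = 4.00.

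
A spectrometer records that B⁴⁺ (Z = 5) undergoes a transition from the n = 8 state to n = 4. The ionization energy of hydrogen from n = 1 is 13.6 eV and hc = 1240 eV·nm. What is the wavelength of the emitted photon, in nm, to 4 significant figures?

77.80 nm

For Z = 5 the level energies scale as Z², so the effective Rydberg energy is 13.6 × 25 = 340.0 eV.
ΔE = 340.0 × (1/4² − 1/8²) = 340.0 × 0.04688 = 15.94 eV.
λ = hc/ΔE = 1240 / 15.94 = 77.80 nm.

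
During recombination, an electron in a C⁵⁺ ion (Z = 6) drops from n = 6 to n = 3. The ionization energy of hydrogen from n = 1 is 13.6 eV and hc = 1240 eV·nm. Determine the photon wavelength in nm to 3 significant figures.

For Z = 6 the level energies scale as Z², so the effective Rydberg energy is 13.6 × 36 = 489.6 eV.
ΔE = 489.6 × (1/3² − 1/6²) = 489.6 × 0.08333 = 40.80 eV.
λ = hc/ΔE = 1240 / 40.80 = 30.4 nm.

30.4 nm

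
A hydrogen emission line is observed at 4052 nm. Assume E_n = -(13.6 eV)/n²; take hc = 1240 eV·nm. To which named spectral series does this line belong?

ΔE = 1240/4052 = 0.3060 eV.
This matches 13.6 × (1/4² − 1/5²), so n_f = 4: the Brackett series.

Brackett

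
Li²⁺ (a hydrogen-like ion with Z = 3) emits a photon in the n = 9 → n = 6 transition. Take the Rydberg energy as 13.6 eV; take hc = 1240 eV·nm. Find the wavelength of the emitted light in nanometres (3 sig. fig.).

656 nm

For Z = 3 the level energies scale as Z², so the effective Rydberg energy is 13.6 × 9 = 122.4 eV.
ΔE = 122.4 × (1/6² − 1/9²) = 122.4 × 0.01543 = 1.889 eV.
λ = hc/ΔE = 1240 / 1.889 = 656 nm.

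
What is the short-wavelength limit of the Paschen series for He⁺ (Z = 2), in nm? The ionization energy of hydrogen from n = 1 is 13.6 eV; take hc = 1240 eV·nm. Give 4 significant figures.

205.1 nm

The Paschen series has lower level n_f = 3; the series limit corresponds to n_i → ∞.
ΔE_max = 13.6 × 4 / 3² = 6.044 eV.
λ_min = 1240 / 6.044 = 205.1 nm.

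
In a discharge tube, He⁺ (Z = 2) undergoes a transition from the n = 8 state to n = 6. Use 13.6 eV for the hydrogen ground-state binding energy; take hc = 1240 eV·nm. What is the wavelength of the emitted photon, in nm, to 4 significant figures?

1876 nm

For Z = 2 the level energies scale as Z², so the effective Rydberg energy is 13.6 × 4 = 54.40 eV.
ΔE = 54.40 × (1/6² − 1/8²) = 54.40 × 0.01215 = 0.6611 eV.
λ = hc/ΔE = 1240 / 0.6611 = 1876 nm.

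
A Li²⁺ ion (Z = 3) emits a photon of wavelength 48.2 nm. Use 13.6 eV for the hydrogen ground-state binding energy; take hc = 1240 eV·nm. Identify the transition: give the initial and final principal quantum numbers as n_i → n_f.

The photon energy is ΔE = hc/λ = 1240 / 48.2 = 25.73 eV.
With Z = 3, ΔE = 122.4 × (1/n_f² − 1/n_i²), so 1/n_f² − 1/n_i² = 0.2102.
Trying n_f = 2 gives 1/n_i² = 0.03982, i.e. n_i ≈ 5; this pair matches.

n_i = 5, n_f = 2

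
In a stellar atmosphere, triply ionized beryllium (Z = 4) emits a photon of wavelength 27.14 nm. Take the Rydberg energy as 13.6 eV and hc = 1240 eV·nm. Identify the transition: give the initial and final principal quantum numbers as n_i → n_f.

n_i = 5, n_f = 2

The photon energy is ΔE = hc/λ = 1240 / 27.14 = 45.69 eV.
With Z = 4, ΔE = 217.6 × (1/n_f² − 1/n_i²), so 1/n_f² − 1/n_i² = 0.2100.
Trying n_f = 2 gives 1/n_i² = 0.04003, i.e. n_i ≈ 5; this pair matches.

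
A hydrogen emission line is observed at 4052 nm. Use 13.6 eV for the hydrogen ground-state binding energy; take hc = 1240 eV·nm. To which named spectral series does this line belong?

ΔE = 1240/4052 = 0.3060 eV.
This matches 13.6 × (1/4² − 1/5²), so n_f = 4: the Brackett series.

Brackett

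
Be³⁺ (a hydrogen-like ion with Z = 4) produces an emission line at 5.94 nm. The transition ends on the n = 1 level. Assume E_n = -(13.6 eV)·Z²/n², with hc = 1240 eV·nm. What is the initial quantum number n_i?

n_i = 5

The photon energy is ΔE = hc/λ = 1240 / 5.94 = 208.8 eV.
With Z = 4, ΔE = 217.6 × (1/n_f² − 1/n_i²), so 1/n_f² − 1/n_i² = 0.9593.
With n_f = 1: 1/n_i² = 1/1 − 0.9593 = 0.04065, so n_i ≈ 4.96.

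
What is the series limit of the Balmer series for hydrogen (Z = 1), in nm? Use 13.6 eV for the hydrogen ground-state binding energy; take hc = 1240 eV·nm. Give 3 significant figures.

365 nm

The Balmer series has lower level n_f = 2; the series limit corresponds to n_i → ∞.
ΔE_max = 13.6 × 1 / 2² = 3.400 eV.
λ_min = 1240 / 3.400 = 365 nm.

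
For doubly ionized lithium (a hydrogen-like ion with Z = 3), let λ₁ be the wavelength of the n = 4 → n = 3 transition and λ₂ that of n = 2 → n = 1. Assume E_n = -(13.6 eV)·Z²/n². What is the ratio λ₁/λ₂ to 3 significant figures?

λ ∝ 1/ΔE ∝ 1/(1/n_f² − 1/n_i²), and the Z² and hc factors cancel in the ratio.
λ₁/λ₂ = (1/1² − 1/2²)/(1/3² − 1/4²) = 0.7500/0.04861 = 15.4.

15.4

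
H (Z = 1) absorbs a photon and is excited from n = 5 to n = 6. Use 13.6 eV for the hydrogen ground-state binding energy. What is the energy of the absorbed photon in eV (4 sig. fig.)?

0.1662 eV

E_6 = −13.60/36 = −0.3778 eV and E_5 = −13.60/25 = −0.5440 eV.
The photon energy is |E_6 − E_5| = 0.1662 eV.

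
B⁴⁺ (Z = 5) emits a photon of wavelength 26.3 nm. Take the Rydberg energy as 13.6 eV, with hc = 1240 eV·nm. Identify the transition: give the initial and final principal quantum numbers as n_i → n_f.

n_i = 3, n_f = 2

The photon energy is ΔE = hc/λ = 1240 / 26.3 = 47.15 eV.
With Z = 5, ΔE = 340.0 × (1/n_f² − 1/n_i²), so 1/n_f² − 1/n_i² = 0.1387.
Trying n_f = 2 gives 1/n_i² = 0.1113, i.e. n_i ≈ 3; this pair matches.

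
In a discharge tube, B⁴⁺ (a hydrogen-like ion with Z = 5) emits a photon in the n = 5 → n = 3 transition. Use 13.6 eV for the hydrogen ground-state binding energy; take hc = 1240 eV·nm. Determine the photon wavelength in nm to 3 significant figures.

51.3 nm

For Z = 5 the level energies scale as Z², so the effective Rydberg energy is 13.6 × 25 = 340.0 eV.
ΔE = 340.0 × (1/3² − 1/5²) = 340.0 × 0.07111 = 24.18 eV.
λ = hc/ΔE = 1240 / 24.18 = 51.3 nm.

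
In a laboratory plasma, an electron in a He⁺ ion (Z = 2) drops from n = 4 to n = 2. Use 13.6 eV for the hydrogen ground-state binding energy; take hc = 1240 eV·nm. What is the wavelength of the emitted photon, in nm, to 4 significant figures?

121.6 nm

For Z = 2 the level energies scale as Z², so the effective Rydberg energy is 13.6 × 4 = 54.40 eV.
ΔE = 54.40 × (1/2² − 1/4²) = 54.40 × 0.1875 = 10.20 eV.
λ = hc/ΔE = 1240 / 10.20 = 121.6 nm.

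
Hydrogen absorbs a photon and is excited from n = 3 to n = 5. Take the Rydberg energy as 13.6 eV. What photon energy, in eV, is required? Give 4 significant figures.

E_5 = −13.60/25 = −0.5440 eV and E_3 = −13.60/9 = −1.511 eV.
The photon energy is |E_5 − E_3| = 0.9671 eV.

0.9671 eV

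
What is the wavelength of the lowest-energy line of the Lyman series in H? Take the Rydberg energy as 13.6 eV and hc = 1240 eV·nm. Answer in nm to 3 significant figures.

The Lyman series terminates on n_f = 1; the first line has n_i = 1+1 = 2.
ΔE = 13.60 × (1/1² − 1/2²) = 10.20 eV.
λ = 1240 / 10.20 = 122 nm.

122 nm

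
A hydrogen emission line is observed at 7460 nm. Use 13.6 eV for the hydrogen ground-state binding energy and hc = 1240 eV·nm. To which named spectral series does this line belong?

ΔE = 1240/7460 = 0.1662 eV.
This matches 13.6 × (1/5² − 1/6²), so n_f = 5: the Pfund series.

Pfund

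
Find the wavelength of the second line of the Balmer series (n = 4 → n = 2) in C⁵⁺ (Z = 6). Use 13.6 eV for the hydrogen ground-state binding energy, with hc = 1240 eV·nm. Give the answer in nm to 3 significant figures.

The Balmer series terminates on n_f = 2; the second line has n_i = 2+2 = 4.
ΔE = 489.6 × (1/2² − 1/4²) = 91.80 eV.
λ = 1240 / 91.80 = 13.5 nm.

13.5 nm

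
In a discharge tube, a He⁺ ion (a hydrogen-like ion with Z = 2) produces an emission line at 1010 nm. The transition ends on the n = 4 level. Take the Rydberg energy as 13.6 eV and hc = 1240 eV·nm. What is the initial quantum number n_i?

The photon energy is ΔE = hc/λ = 1240 / 1010 = 1.228 eV.
With Z = 2, ΔE = 54.40 × (1/n_f² − 1/n_i²), so 1/n_f² − 1/n_i² = 0.02257.
With n_f = 4: 1/n_i² = 1/16 − 0.02257 = 0.03993, so n_i ≈ 5.00.

n_i = 5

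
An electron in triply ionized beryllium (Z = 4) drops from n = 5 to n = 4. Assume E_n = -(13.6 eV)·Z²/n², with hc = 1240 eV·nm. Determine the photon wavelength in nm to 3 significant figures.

For Z = 4 the level energies scale as Z², so the effective Rydberg energy is 13.6 × 16 = 217.6 eV.
ΔE = 217.6 × (1/4² − 1/5²) = 217.6 × 0.02250 = 4.896 eV.
λ = hc/ΔE = 1240 / 4.896 = 253 nm.

253 nm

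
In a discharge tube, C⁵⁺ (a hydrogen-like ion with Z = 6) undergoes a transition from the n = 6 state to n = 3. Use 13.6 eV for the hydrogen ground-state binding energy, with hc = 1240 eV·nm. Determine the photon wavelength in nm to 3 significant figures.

For Z = 6 the level energies scale as Z², so the effective Rydberg energy is 13.6 × 36 = 489.6 eV.
ΔE = 489.6 × (1/3² − 1/6²) = 489.6 × 0.08333 = 40.80 eV.
λ = hc/ΔE = 1240 / 40.80 = 30.4 nm.

30.4 nm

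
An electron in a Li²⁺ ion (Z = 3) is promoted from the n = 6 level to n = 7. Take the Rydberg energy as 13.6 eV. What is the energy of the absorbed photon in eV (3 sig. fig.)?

0.902 eV

The Bohr energies scale as Z², so for Z = 3: E_n = −122.4/n² eV.
E_7 = −122.4/49 = −2.498 eV and E_6 = −122.4/36 = −3.400 eV.
The photon energy is |E_7 − E_6| = 0.902 eV.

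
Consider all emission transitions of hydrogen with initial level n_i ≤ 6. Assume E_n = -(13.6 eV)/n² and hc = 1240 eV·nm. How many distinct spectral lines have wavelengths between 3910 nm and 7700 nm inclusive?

Enumerate all n_i → n_f pairs with 1 ≤ n_f < n_i ≤ 6 and compute λ = 1240 / [13.6·1·(1/n_f² − 1/n_i²)].
Lines falling in [3910, 7700] nm: 5→4 (4052 nm), 6→5 (7460 nm).

2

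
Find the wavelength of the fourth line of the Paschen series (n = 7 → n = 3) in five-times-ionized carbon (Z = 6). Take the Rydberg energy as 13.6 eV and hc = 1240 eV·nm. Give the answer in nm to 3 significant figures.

27.9 nm

The Paschen series terminates on n_f = 3; the fourth line has n_i = 3+4 = 7.
ΔE = 489.6 × (1/3² − 1/7²) = 44.41 eV.
λ = 1240 / 44.41 = 27.9 nm.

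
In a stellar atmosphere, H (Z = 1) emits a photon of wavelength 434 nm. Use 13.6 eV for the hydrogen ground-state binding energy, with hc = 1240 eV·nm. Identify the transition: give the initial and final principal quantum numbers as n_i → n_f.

n_i = 5, n_f = 2

The photon energy is ΔE = hc/λ = 1240 / 434 = 2.857 eV.
With Z = 1, ΔE = 13.60 × (1/n_f² − 1/n_i²), so 1/n_f² − 1/n_i² = 0.2101.
Trying n_f = 2 gives 1/n_i² = 0.03992, i.e. n_i ≈ 5; this pair matches.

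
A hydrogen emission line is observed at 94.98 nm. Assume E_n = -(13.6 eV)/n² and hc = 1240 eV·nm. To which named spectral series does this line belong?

ΔE = 1240/94.98 = 13.06 eV.
This matches 13.6 × (1/1² − 1/5²), so n_f = 1: the Lyman series.

Lyman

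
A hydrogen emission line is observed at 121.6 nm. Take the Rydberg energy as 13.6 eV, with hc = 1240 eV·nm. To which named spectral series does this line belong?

Lyman

ΔE = 1240/121.6 = 10.20 eV.
This matches 13.6 × (1/1² − 1/2²), so n_f = 1: the Lyman series.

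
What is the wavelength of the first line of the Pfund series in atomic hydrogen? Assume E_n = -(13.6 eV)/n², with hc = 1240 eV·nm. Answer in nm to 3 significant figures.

7460 nm

The Pfund series terminates on n_f = 5; the first line has n_i = 5+1 = 6.
ΔE = 13.60 × (1/5² − 1/6²) = 0.1662 eV.
λ = 1240 / 0.1662 = 7460 nm.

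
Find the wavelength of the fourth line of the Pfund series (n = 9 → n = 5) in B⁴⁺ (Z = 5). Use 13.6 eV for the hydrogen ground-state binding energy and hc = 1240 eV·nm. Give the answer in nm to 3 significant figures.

132 nm

The Pfund series terminates on n_f = 5; the fourth line has n_i = 5+4 = 9.
ΔE = 340.0 × (1/5² − 1/9²) = 9.402 eV.
λ = 1240 / 9.402 = 132 nm.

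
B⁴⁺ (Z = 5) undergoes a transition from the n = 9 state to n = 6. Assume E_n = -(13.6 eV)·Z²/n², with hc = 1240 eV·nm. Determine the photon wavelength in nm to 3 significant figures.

For Z = 5 the level energies scale as Z², so the effective Rydberg energy is 13.6 × 25 = 340.0 eV.
ΔE = 340.0 × (1/6² − 1/9²) = 340.0 × 0.01543 = 5.247 eV.
λ = hc/ΔE = 1240 / 5.247 = 236 nm.

236 nm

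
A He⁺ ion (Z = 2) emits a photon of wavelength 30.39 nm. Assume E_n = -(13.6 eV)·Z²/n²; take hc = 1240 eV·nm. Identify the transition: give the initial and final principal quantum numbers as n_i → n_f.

n_i = 2, n_f = 1

The photon energy is ΔE = hc/λ = 1240 / 30.39 = 40.80 eV.
With Z = 2, ΔE = 54.40 × (1/n_f² − 1/n_i²), so 1/n_f² − 1/n_i² = 0.7501.
Trying n_f = 1 gives 1/n_i² = 0.2499, i.e. n_i ≈ 2; this pair matches.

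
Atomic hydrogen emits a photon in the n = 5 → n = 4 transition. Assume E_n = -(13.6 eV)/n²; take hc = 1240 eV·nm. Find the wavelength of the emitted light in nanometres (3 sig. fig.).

ΔE = 13.60 × (1/4² − 1/5²) = 13.60 × 0.02250 = 0.3060 eV.
λ = hc/ΔE = 1240 / 0.3060 = 4050 nm.

4050 nm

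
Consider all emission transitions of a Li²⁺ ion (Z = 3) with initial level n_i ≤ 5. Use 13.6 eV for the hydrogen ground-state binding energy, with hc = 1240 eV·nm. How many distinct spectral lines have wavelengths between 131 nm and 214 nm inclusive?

2

Enumerate all n_i → n_f pairs with 1 ≤ n_f < n_i ≤ 5 and compute λ = 1240 / [13.6·9·(1/n_f² − 1/n_i²)].
Lines falling in [131, 214] nm: 5→3 (142.5 nm), 4→3 (208.4 nm).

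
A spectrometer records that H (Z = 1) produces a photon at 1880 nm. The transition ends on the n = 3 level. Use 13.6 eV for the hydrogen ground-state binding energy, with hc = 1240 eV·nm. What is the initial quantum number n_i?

The photon energy is ΔE = hc/λ = 1240 / 1880 = 0.6596 eV.
With Z = 1, ΔE = 13.60 × (1/n_f² − 1/n_i²), so 1/n_f² − 1/n_i² = 0.04850.
With n_f = 3: 1/n_i² = 1/9 − 0.04850 = 0.06261, so n_i ≈ 4.00.

n_i = 4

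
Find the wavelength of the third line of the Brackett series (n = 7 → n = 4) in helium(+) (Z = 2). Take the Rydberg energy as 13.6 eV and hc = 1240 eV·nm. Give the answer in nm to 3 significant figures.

542 nm

The Brackett series terminates on n_f = 4; the third line has n_i = 4+3 = 7.
ΔE = 54.40 × (1/4² − 1/7²) = 2.290 eV.
λ = 1240 / 2.290 = 542 nm.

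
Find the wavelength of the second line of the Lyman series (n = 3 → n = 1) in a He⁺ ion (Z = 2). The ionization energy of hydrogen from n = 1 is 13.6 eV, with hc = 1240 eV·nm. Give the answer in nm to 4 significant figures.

The Lyman series terminates on n_f = 1; the second line has n_i = 1+2 = 3.
ΔE = 54.40 × (1/1² − 1/3²) = 48.36 eV.
λ = 1240 / 48.36 = 25.64 nm.

25.64 nm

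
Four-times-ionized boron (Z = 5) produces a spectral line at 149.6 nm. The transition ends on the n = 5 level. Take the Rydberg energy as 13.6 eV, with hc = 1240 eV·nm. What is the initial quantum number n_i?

The photon energy is ΔE = hc/λ = 1240 / 149.6 = 8.289 eV.
With Z = 5, ΔE = 340.0 × (1/n_f² − 1/n_i²), so 1/n_f² − 1/n_i² = 0.02438.
With n_f = 5: 1/n_i² = 1/25 − 0.02438 = 0.01562, so n_i ≈ 8.00.

n_i = 8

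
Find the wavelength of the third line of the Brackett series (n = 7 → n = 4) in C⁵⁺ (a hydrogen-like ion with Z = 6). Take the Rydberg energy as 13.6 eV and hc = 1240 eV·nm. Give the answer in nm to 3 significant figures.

60.2 nm

The Brackett series terminates on n_f = 4; the third line has n_i = 4+3 = 7.
ΔE = 489.6 × (1/4² − 1/7²) = 20.61 eV.
λ = 1240 / 20.61 = 60.2 nm.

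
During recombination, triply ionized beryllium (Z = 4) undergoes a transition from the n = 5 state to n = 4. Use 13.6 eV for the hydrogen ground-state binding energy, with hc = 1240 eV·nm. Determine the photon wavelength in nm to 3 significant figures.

253 nm

For Z = 4 the level energies scale as Z², so the effective Rydberg energy is 13.6 × 16 = 217.6 eV.
ΔE = 217.6 × (1/4² − 1/5²) = 217.6 × 0.02250 = 4.896 eV.
λ = hc/ΔE = 1240 / 4.896 = 253 nm.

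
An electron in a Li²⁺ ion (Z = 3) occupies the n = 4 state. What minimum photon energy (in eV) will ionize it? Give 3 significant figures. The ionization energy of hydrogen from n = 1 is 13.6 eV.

E_n = −13.6 Z²/n² = −122.4/n² eV for Z = 3.
E_4 = −122.4/16 = −7.65 eV, so ionization (to E = 0) requires 7.65 eV.

7.65 eV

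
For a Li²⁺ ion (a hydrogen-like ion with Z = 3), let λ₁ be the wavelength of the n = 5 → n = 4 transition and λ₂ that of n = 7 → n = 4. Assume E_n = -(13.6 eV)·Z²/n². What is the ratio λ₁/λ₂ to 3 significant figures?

1.87

λ ∝ 1/ΔE ∝ 1/(1/n_f² − 1/n_i²), and the Z² and hc factors cancel in the ratio.
λ₁/λ₂ = (1/4² − 1/7²)/(1/4² − 1/5²) = 0.04209/0.02250 = 1.87.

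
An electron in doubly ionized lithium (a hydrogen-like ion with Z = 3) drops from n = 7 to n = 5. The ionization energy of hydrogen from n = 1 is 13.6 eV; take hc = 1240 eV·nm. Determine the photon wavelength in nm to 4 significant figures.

For Z = 3 the level energies scale as Z², so the effective Rydberg energy is 13.6 × 9 = 122.4 eV.
ΔE = 122.4 × (1/5² − 1/7²) = 122.4 × 0.01959 = 2.398 eV.
λ = hc/ΔE = 1240 / 2.398 = 517.1 nm.

517.1 nm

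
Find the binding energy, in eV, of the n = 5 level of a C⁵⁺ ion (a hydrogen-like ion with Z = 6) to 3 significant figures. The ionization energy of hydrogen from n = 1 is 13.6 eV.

19.6 eV

E_n = −13.6 Z²/n² = −489.6/n² eV for Z = 6.
E_5 = −489.6/25 = −19.6 eV, so ionization (to E = 0) requires 19.6 eV.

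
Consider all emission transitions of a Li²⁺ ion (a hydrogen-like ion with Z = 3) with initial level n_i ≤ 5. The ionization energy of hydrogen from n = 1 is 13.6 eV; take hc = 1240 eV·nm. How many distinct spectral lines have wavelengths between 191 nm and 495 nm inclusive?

Enumerate all n_i → n_f pairs with 1 ≤ n_f < n_i ≤ 5 and compute λ = 1240 / [13.6·9·(1/n_f² − 1/n_i²)].
Lines falling in [191, 495] nm: 4→3 (208.4 nm), 5→4 (450.3 nm).

2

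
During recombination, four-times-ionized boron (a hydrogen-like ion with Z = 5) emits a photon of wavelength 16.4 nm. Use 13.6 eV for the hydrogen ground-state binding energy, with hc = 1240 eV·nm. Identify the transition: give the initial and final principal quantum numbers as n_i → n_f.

The photon energy is ΔE = hc/λ = 1240 / 16.4 = 75.61 eV.
With Z = 5, ΔE = 340.0 × (1/n_f² − 1/n_i²), so 1/n_f² − 1/n_i² = 0.2224.
Trying n_f = 2 gives 1/n_i² = 0.02762, i.e. n_i ≈ 6; this pair matches.

n_i = 6, n_f = 2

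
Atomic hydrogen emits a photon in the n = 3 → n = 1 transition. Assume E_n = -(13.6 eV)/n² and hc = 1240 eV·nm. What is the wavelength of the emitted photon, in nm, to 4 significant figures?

ΔE = 13.60 × (1/1² − 1/3²) = 13.60 × 0.8889 = 12.09 eV.
λ = hc/ΔE = 1240 / 12.09 = 102.6 nm.

102.6 nm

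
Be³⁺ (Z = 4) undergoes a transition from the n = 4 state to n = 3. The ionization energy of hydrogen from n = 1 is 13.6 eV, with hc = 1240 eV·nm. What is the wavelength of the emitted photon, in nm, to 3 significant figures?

For Z = 4 the level energies scale as Z², so the effective Rydberg energy is 13.6 × 16 = 217.6 eV.
ΔE = 217.6 × (1/3² − 1/4²) = 217.6 × 0.04861 = 10.58 eV.
λ = hc/ΔE = 1240 / 10.58 = 117 nm.

117 nm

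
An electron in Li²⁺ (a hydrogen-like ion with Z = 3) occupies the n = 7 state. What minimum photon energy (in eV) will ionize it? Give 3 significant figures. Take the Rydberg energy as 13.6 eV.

2.50 eV

E_n = −13.6 Z²/n² = −122.4/n² eV for Z = 3.
E_7 = −122.4/49 = −2.50 eV, so ionization (to E = 0) requires 2.50 eV.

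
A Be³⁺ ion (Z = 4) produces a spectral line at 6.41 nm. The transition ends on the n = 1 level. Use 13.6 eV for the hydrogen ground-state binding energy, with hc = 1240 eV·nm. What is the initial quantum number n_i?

The photon energy is ΔE = hc/λ = 1240 / 6.41 = 193.4 eV.
With Z = 4, ΔE = 217.6 × (1/n_f² − 1/n_i²), so 1/n_f² − 1/n_i² = 0.8890.
With n_f = 1: 1/n_i² = 1/1 − 0.8890 = 0.1110, so n_i ≈ 3.00.

n_i = 3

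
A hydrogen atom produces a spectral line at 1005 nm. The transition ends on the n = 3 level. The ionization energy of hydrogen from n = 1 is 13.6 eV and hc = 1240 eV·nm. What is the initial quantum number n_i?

The photon energy is ΔE = hc/λ = 1240 / 1005 = 1.234 eV.
With Z = 1, ΔE = 13.60 × (1/n_f² − 1/n_i²), so 1/n_f² − 1/n_i² = 0.09072.
With n_f = 3: 1/n_i² = 1/9 − 0.09072 = 0.02039, so n_i ≈ 7.00.

n_i = 7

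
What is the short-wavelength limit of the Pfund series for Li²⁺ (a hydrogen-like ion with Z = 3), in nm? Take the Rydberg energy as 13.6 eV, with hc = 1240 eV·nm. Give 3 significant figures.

253 nm

The Pfund series has lower level n_f = 5; the series limit corresponds to n_i → ∞.
ΔE_max = 13.6 × 9 / 5² = 4.896 eV.
λ_min = 1240 / 4.896 = 253 nm.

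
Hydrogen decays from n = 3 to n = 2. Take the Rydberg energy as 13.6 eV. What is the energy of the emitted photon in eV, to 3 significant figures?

E_3 = −13.60/9 = −1.511 eV and E_2 = −13.60/4 = −3.400 eV.
The photon energy is |E_3 − E_2| = 1.89 eV.

1.89 eV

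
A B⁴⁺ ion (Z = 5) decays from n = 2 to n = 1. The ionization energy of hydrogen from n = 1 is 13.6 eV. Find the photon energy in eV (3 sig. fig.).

The Bohr energies scale as Z², so for Z = 5: E_n = −340.0/n² eV.
E_2 = −340.0/4 = −85.00 eV and E_1 = −340.0/1 = −340.0 eV.
The photon energy is |E_2 − E_1| = 255 eV.

255 eV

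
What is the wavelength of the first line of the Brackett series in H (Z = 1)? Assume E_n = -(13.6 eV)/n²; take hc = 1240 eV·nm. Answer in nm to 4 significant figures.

4052 nm

The Brackett series terminates on n_f = 4; the first line has n_i = 4+1 = 5.
ΔE = 13.60 × (1/4² − 1/5²) = 0.3060 eV.
λ = 1240 / 0.3060 = 4052 nm.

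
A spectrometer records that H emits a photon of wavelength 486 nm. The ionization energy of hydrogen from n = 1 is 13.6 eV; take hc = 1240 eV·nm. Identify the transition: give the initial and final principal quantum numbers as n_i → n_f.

n_i = 4, n_f = 2

The photon energy is ΔE = hc/λ = 1240 / 486 = 2.551 eV.
With Z = 1, ΔE = 13.60 × (1/n_f² − 1/n_i²), so 1/n_f² − 1/n_i² = 0.1876.
Trying n_f = 2 gives 1/n_i² = 0.06239, i.e. n_i ≈ 4; this pair matches.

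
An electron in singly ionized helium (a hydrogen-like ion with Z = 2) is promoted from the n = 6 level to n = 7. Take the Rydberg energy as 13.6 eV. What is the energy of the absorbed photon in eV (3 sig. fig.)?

The Bohr energies scale as Z², so for Z = 2: E_n = −54.40/n² eV.
E_7 = −54.40/49 = −1.110 eV and E_6 = −54.40/36 = −1.511 eV.
The photon energy is |E_7 − E_6| = 0.401 eV.

0.401 eV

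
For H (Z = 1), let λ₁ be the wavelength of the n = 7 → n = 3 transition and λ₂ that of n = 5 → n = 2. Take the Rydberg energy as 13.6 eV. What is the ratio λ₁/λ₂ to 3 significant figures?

λ ∝ 1/ΔE ∝ 1/(1/n_f² − 1/n_i²), and the Z² and hc factors cancel in the ratio.
λ₁/λ₂ = (1/2² − 1/5²)/(1/3² − 1/7²) = 0.2100/0.09070 = 2.32.

2.32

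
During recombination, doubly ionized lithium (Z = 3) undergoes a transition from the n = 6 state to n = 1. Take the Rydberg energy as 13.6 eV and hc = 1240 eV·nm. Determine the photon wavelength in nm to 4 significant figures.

10.42 nm

For Z = 3 the level energies scale as Z², so the effective Rydberg energy is 13.6 × 9 = 122.4 eV.
ΔE = 122.4 × (1/1² − 1/6²) = 122.4 × 0.9722 = 119.0 eV.
λ = hc/ΔE = 1240 / 119.0 = 10.42 nm.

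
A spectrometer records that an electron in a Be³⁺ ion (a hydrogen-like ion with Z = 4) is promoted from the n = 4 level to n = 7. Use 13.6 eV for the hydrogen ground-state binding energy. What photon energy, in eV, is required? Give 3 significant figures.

9.16 eV

The Bohr energies scale as Z², so for Z = 4: E_n = −217.6/n² eV.
E_7 = −217.6/49 = −4.441 eV and E_4 = −217.6/16 = −13.60 eV.
The photon energy is |E_7 − E_4| = 9.16 eV.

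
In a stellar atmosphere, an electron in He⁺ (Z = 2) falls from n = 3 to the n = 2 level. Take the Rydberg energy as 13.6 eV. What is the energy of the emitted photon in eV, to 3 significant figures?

The Bohr energies scale as Z², so for Z = 2: E_n = −54.40/n² eV.
E_3 = −54.40/9 = −6.044 eV and E_2 = −54.40/4 = −13.60 eV.
The photon energy is |E_3 − E_2| = 7.56 eV.

7.56 eV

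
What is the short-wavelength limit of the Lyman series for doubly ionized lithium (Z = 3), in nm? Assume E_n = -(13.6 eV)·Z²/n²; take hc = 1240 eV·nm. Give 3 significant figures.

10.1 nm

The Lyman series has lower level n_f = 1; the series limit corresponds to n_i → ∞.
ΔE_max = 13.6 × 9 / 1² = 122.4 eV.
λ_min = 1240 / 122.4 = 10.1 nm.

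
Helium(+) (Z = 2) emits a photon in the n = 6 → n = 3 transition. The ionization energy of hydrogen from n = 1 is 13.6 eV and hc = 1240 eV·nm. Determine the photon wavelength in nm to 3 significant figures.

274 nm

For Z = 2 the level energies scale as Z², so the effective Rydberg energy is 13.6 × 4 = 54.40 eV.
ΔE = 54.40 × (1/3² − 1/6²) = 54.40 × 0.08333 = 4.533 eV.
λ = hc/ΔE = 1240 / 4.533 = 274 nm.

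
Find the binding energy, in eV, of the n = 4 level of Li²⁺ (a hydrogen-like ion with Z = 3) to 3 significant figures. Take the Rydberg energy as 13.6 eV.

7.65 eV

E_n = −13.6 Z²/n² = −122.4/n² eV for Z = 3.
E_4 = −122.4/16 = −7.65 eV, so ionization (to E = 0) requires 7.65 eV.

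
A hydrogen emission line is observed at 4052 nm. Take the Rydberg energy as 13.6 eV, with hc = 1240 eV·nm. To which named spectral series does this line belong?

Brackett

ΔE = 1240/4052 = 0.3060 eV.
This matches 13.6 × (1/4² − 1/5²), so n_f = 4: the Brackett series.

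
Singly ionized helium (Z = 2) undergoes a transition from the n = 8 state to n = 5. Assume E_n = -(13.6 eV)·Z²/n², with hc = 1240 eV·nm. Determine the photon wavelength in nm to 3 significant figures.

935 nm

For Z = 2 the level energies scale as Z², so the effective Rydberg energy is 13.6 × 4 = 54.40 eV.
ΔE = 54.40 × (1/5² − 1/8²) = 54.40 × 0.02438 = 1.326 eV.
λ = hc/ΔE = 1240 / 1.326 = 935 nm.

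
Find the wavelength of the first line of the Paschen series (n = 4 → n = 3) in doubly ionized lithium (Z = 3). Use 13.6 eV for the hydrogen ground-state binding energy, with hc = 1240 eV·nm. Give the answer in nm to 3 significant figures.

The Paschen series terminates on n_f = 3; the first line has n_i = 3+1 = 4.
ΔE = 122.4 × (1/3² − 1/4²) = 5.950 eV.
λ = 1240 / 5.950 = 208 nm.

208 nm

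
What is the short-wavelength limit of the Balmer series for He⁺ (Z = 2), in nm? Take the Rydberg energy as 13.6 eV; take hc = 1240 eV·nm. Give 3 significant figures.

91.2 nm

The Balmer series has lower level n_f = 2; the series limit corresponds to n_i → ∞.
ΔE_max = 13.6 × 4 / 2² = 13.60 eV.
λ_min = 1240 / 13.60 = 91.2 nm.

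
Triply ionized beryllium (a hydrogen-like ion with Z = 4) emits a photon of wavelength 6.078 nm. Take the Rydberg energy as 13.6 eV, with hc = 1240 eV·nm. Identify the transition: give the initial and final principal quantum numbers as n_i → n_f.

The photon energy is ΔE = hc/λ = 1240 / 6.078 = 204.0 eV.
With Z = 4, ΔE = 217.6 × (1/n_f² − 1/n_i²), so 1/n_f² − 1/n_i² = 0.9376.
Trying n_f = 1 gives 1/n_i² = 0.06243, i.e. n_i ≈ 4; this pair matches.

n_i = 4, n_f = 1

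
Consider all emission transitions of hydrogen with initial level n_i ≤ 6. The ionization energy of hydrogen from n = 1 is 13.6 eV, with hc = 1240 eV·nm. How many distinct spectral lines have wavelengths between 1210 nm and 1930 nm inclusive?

Enumerate all n_i → n_f pairs with 1 ≤ n_f < n_i ≤ 6 and compute λ = 1240 / [13.6·1·(1/n_f² − 1/n_i²)].
Lines falling in [1210, 1930] nm: 5→3 (1282 nm), 4→3 (1876 nm).

2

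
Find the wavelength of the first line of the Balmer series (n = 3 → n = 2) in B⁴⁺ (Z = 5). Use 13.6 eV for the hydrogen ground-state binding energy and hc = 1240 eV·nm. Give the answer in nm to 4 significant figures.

26.26 nm

The Balmer series terminates on n_f = 2; the first line has n_i = 2+1 = 3.
ΔE = 340.0 × (1/2² − 1/3²) = 47.22 eV.
λ = 1240 / 47.22 = 26.26 nm.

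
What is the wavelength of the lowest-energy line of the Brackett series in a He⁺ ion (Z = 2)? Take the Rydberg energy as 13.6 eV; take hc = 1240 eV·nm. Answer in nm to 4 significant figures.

1013 nm

The Brackett series terminates on n_f = 4; the first line has n_i = 4+1 = 5.
ΔE = 54.40 × (1/4² − 1/5²) = 1.224 eV.
λ = 1240 / 1.224 = 1013 nm.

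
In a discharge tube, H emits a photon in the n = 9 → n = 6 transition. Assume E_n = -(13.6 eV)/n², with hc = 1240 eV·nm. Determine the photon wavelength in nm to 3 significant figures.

5910 nm

ΔE = 13.60 × (1/6² − 1/9²) = 13.60 × 0.01543 = 0.2099 eV.
λ = hc/ΔE = 1240 / 0.2099 = 5910 nm.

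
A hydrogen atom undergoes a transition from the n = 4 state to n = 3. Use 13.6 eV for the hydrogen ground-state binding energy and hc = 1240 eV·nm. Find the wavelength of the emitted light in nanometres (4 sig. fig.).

1876 nm

ΔE = 13.60 × (1/3² − 1/4²) = 13.60 × 0.04861 = 0.6611 eV.
λ = hc/ΔE = 1240 / 0.6611 = 1876 nm.
This line belongs to the Paschen series.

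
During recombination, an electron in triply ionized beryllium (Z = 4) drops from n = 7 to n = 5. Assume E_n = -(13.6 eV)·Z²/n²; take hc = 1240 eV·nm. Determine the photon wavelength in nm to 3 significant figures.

For Z = 4 the level energies scale as Z², so the effective Rydberg energy is 13.6 × 16 = 217.6 eV.
ΔE = 217.6 × (1/5² − 1/7²) = 217.6 × 0.01959 = 4.263 eV.
λ = hc/ΔE = 1240 / 4.263 = 291 nm.

291 nm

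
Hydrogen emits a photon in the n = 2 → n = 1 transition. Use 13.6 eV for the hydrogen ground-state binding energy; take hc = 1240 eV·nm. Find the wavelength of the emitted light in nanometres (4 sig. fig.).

121.6 nm

ΔE = 13.60 × (1/1² − 1/2²) = 13.60 × 0.7500 = 10.20 eV.
λ = hc/ΔE = 1240 / 10.20 = 121.6 nm.
This line belongs to the Lyman series.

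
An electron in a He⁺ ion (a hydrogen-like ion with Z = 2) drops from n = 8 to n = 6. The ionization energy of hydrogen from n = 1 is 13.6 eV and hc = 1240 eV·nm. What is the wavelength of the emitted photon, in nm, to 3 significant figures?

For Z = 2 the level energies scale as Z², so the effective Rydberg energy is 13.6 × 4 = 54.40 eV.
ΔE = 54.40 × (1/6² − 1/8²) = 54.40 × 0.01215 = 0.6611 eV.
λ = hc/ΔE = 1240 / 0.6611 = 1880 nm.

1880 nm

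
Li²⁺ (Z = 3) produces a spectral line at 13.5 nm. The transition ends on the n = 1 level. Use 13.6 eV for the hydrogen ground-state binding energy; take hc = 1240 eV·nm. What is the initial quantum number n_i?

n_i = 2

The photon energy is ΔE = hc/λ = 1240 / 13.5 = 91.85 eV.
With Z = 3, ΔE = 122.4 × (1/n_f² − 1/n_i²), so 1/n_f² − 1/n_i² = 0.7504.
With n_f = 1: 1/n_i² = 1/1 − 0.7504 = 0.2496, so n_i ≈ 2.00.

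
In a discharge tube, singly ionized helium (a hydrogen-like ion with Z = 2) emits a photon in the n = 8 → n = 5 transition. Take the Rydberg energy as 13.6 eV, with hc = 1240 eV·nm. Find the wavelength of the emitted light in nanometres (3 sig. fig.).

935 nm

For Z = 2 the level energies scale as Z², so the effective Rydberg energy is 13.6 × 4 = 54.40 eV.
ΔE = 54.40 × (1/5² − 1/8²) = 54.40 × 0.02438 = 1.326 eV.
λ = hc/ΔE = 1240 / 1.326 = 935 nm.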